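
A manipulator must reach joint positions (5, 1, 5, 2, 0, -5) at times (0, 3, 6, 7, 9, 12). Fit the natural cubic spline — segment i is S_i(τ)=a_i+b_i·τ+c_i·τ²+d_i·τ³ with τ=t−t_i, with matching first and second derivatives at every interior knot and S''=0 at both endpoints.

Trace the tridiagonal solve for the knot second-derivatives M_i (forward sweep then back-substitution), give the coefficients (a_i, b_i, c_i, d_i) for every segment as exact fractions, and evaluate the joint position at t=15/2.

Δ: Δ0=-4/3, Δ1=4/3, Δ2=-3, Δ3=-1, Δ4=-5/3
row 1: diag=12, rhs=16; c'=1/4, d'=4/3
row 2: denom=8−3·1/4=29/4; d'=(-26−3·4/3)/(29/4)=-120/29
row 3: denom=6−1·4/29=170/29; d'=(12−1·-120/29)/(170/29)=234/85
row 4: denom=10−2·29/85=792/85; d'=(-4−2·234/85)/(792/85)=-101/99
back: M4=-101/99
back: M3=234/85−29/85·-101/99=307/99
back: M2=-120/29−4/29·307/99=-452/99
back: M1=4/3−1/4·-452/99=245/99
M: M0=0, M1=245/99, M2=-452/99, M3=307/99, M4=-101/99, M5=0
seg 0: a=5, c=M0/2=0, d=(M1−M0)/(6·3)=245/1782, b=Δ0−h0·(2M0+M1)/6=-509/198
seg 1: a=1, c=M1/2=245/198, d=(M2−M1)/(6·3)=-697/1782, b=Δ1−h1·(2M1+M2)/6=113/99
seg 2: a=5, c=M2/2=-226/99, d=(M3−M2)/(6·1)=23/18, b=Δ2−h2·(2M2+M3)/6=-395/198
seg 3: a=2, c=M3/2=307/198, d=(M4−M3)/(6·2)=-34/99, b=Δ3−h3·(2M3+M4)/6=-30/11
seg 4: a=0, c=M4/2=-101/198, d=(M5−M4)/(6·3)=101/1782, b=Δ4−h4·(2M4+M5)/6=-64/99
t_q=15/2 → seg 3, τ=1/2; S=2+-30/11·τ+307/198·τ²+-34/99·τ³=259/264

  seg 0: a=5 b=-509/198 c=0 d=245/1782
  seg 1: a=1 b=113/99 c=245/198 d=-697/1782
  seg 2: a=5 b=-395/198 c=-226/99 d=23/18
  seg 3: a=2 b=-30/11 c=307/198 d=-34/99
  seg 4: a=0 b=-64/99 c=-101/198 d=101/1782
S(15/2) = 259/264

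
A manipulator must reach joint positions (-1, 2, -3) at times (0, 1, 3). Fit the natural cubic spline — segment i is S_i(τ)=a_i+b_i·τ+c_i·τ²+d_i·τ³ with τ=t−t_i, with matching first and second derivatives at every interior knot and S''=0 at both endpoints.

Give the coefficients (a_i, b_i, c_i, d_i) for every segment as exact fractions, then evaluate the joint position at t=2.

  seg 0: a=-1 b=47/12 c=0 d=-11/12
  seg 1: a=2 b=7/6 c=-11/4 d=11/24
S(2) = 7/8

Δ: Δ0=3, Δ1=-5/2
row 1: diag=6, rhs=-33; c'=1/3, d'=-11/2
back: M1=-11/2
M: M0=0, M1=-11/2, M2=0
seg 0: a=-1, c=M0/2=0, d=(M1−M0)/(6·1)=-11/12, b=Δ0−h0·(2M0+M1)/6=47/12
seg 1: a=2, c=M1/2=-11/4, d=(M2−M1)/(6·2)=11/24, b=Δ1−h1·(2M1+M2)/6=7/6
t_q=2 → seg 1, τ=1; S=2+7/6·τ+-11/4·τ²+11/24·τ³=7/8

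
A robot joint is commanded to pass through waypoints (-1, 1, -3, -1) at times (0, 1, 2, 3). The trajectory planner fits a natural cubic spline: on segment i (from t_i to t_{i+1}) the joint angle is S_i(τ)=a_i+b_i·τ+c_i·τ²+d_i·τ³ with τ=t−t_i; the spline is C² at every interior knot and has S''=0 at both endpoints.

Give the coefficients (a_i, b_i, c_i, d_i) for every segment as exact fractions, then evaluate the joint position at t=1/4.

Δ: Δ0=2, Δ1=-4, Δ2=2
row 1: diag=4, rhs=-36; c'=1/4, d'=-9
row 2: denom=4−1·1/4=15/4; d'=(36−1·-9)/(15/4)=12
back: M2=12
back: M1=-9−1/4·12=-12
M: M0=0, M1=-12, M2=12, M3=0
seg 0: a=-1, c=M0/2=0, d=(M1−M0)/(6·1)=-2, b=Δ0−h0·(2M0+M1)/6=4
seg 1: a=1, c=M1/2=-6, d=(M2−M1)/(6·1)=4, b=Δ1−h1·(2M1+M2)/6=-2
seg 2: a=-3, c=M2/2=6, d=(M3−M2)/(6·1)=-2, b=Δ2−h2·(2M2+M3)/6=-2
t_q=1/4 → seg 0, τ=1/4; S=-1+4·τ+0·τ²+-2·τ³=-1/32

  seg 0: a=-1 b=4 c=0 d=-2
  seg 1: a=1 b=-2 c=-6 d=4
  seg 2: a=-3 b=-2 c=6 d=-2
S(1/4) = -1/32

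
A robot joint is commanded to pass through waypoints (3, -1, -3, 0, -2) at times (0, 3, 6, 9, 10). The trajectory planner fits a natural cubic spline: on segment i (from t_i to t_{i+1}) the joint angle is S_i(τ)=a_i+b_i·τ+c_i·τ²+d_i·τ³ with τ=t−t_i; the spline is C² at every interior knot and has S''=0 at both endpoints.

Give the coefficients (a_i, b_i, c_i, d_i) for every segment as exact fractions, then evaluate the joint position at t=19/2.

Δ: Δ0=-4/3, Δ1=-2/3, Δ2=1, Δ3=-2
row 1: diag=12, rhs=4; c'=1/4, d'=1/3
row 2: denom=12−3·1/4=45/4; d'=(10−3·1/3)/(45/4)=4/5
row 3: denom=8−3·4/15=36/5; d'=(-18−3·4/5)/(36/5)=-17/6
back: M3=-17/6
back: M2=4/5−4/15·-17/6=14/9
back: M1=1/3−1/4·14/9=-1/18
M: M0=0, M1=-1/18, M2=14/9, M3=-17/6, M4=0
seg 0: a=3, c=M0/2=0, d=(M1−M0)/(6·3)=-1/324, b=Δ0−h0·(2M0+M1)/6=-47/36
seg 1: a=-1, c=M1/2=-1/36, d=(M2−M1)/(6·3)=29/324, b=Δ1−h1·(2M1+M2)/6=-25/18
seg 2: a=-3, c=M2/2=7/9, d=(M3−M2)/(6·3)=-79/324, b=Δ2−h2·(2M2+M3)/6=31/36
seg 3: a=0, c=M3/2=-17/12, d=(M4−M3)/(6·1)=17/36, b=Δ3−h3·(2M3+M4)/6=-19/18
t_q=19/2 → seg 3, τ=1/2; S=0+-19/18·τ+-17/12·τ²+17/36·τ³=-79/96

  seg 0: a=3 b=-47/36 c=0 d=-1/324
  seg 1: a=-1 b=-25/18 c=-1/36 d=29/324
  seg 2: a=-3 b=31/36 c=7/9 d=-79/324
  seg 3: a=0 b=-19/18 c=-17/12 d=17/36
S(19/2) = -79/96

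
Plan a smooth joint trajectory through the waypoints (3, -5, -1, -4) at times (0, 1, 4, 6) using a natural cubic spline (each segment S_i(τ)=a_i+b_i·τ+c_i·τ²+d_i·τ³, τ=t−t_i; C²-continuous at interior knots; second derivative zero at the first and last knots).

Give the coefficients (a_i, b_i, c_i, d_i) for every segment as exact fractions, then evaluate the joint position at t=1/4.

Δ: Δ0=-8, Δ1=4/3, Δ2=-3/2
row 1: diag=8, rhs=56; c'=3/8, d'=7
row 2: denom=10−3·3/8=71/8; d'=(-17−3·7)/(71/8)=-304/71
back: M2=-304/71
back: M1=7−3/8·-304/71=611/71
M: M0=0, M1=611/71, M2=-304/71, M3=0
seg 0: a=3, c=M0/2=0, d=(M1−M0)/(6·1)=611/426, b=Δ0−h0·(2M0+M1)/6=-4019/426
seg 1: a=-5, c=M1/2=611/142, d=(M2−M1)/(6·3)=-305/426, b=Δ1−h1·(2M1+M2)/6=-1093/213
seg 2: a=-1, c=M2/2=-152/71, d=(M3−M2)/(6·2)=76/213, b=Δ2−h2·(2M2+M3)/6=577/426
t_q=1/4 → seg 0, τ=1/4; S=3+-4019/426·τ+0·τ²+611/426·τ³=6033/9088

  seg 0: a=3 b=-4019/426 c=0 d=611/426
  seg 1: a=-5 b=-1093/213 c=611/142 d=-305/426
  seg 2: a=-1 b=577/426 c=-152/71 d=76/213
S(1/4) = 6033/9088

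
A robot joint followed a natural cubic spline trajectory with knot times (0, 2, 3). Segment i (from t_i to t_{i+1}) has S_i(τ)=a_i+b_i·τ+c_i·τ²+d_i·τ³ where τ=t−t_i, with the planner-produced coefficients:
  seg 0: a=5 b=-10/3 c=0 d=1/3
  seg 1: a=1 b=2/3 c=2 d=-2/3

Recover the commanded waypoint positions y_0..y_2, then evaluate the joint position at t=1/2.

y_0=5 y_1=1 y_2=3
S(1/2) = 27/8

y_0 = S_0(0) = a_0 = 5
y_1 = S_1(0) = a_1 = 1
y_2 = S_1(1) = 3
t_q=1/2 is in segment 0 (τ=1/2); S_0(τ)=27/8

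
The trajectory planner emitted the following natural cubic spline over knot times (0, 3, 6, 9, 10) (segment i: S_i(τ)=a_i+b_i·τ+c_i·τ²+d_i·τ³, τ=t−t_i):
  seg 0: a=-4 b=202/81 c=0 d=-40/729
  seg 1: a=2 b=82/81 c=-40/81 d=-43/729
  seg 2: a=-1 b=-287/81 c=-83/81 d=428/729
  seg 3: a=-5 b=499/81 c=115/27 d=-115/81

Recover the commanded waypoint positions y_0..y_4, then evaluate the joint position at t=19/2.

y_0 = S_0(0) = a_0 = -4
y_1 = S_1(0) = a_1 = 2
y_2 = S_2(0) = a_2 = -1
y_3 = S_3(0) = a_3 = -5
y_4 = S_3(1) = 4
t_q=19/2 is in segment 3 (τ=1/2); S_3(τ)=-223/216

y_0=-4 y_1=2 y_2=-1 y_3=-5 y_4=4
S(19/2) = -223/216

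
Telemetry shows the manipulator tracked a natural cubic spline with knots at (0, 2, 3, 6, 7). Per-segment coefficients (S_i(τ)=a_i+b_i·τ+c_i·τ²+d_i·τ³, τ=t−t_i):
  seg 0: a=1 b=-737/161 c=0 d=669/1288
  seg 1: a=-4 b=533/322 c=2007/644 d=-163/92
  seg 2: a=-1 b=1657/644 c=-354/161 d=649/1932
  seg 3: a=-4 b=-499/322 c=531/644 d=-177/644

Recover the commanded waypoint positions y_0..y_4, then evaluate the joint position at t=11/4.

y_0=1 y_1=-4 y_2=-1 y_3=-4 y_4=-5
S(11/4) = -72251/41216

y_0 = S_0(0) = a_0 = 1
y_1 = S_1(0) = a_1 = -4
y_2 = S_2(0) = a_2 = -1
y_3 = S_3(0) = a_3 = -4
y_4 = S_3(1) = -5
t_q=11/4 is in segment 1 (τ=3/4); S_1(τ)=-72251/41216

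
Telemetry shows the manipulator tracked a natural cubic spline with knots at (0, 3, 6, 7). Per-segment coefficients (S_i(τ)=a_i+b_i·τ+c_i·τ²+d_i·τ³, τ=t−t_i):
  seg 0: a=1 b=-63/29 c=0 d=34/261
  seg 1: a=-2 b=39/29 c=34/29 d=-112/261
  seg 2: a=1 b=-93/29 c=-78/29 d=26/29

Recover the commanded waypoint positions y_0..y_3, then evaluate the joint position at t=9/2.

y_0 = S_0(0) = a_0 = 1
y_1 = S_1(0) = a_1 = -2
y_2 = S_2(0) = a_2 = 1
y_3 = S_2(1) = -4
t_q=9/2 is in segment 1 (τ=3/2); S_1(τ)=35/29

y_0=1 y_1=-2 y_2=1 y_3=-4
S(9/2) = 35/29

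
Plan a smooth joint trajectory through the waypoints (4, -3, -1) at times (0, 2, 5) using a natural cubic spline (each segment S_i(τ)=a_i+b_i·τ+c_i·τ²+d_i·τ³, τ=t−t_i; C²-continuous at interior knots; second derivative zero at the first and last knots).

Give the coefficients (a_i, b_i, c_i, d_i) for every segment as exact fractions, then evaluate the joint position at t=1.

  seg 0: a=4 b=-13/3 c=0 d=5/24
  seg 1: a=-3 b=-11/6 c=5/4 d=-5/36
S(1) = -1/8

Δ: Δ0=-7/2, Δ1=2/3
row 1: diag=10, rhs=25; c'=3/10, d'=5/2
back: M1=5/2
M: M0=0, M1=5/2, M2=0
seg 0: a=4, c=M0/2=0, d=(M1−M0)/(6·2)=5/24, b=Δ0−h0·(2M0+M1)/6=-13/3
seg 1: a=-3, c=M1/2=5/4, d=(M2−M1)/(6·3)=-5/36, b=Δ1−h1·(2M1+M2)/6=-11/6
t_q=1 → seg 0, τ=1; S=4+-13/3·τ+0·τ²+5/24·τ³=-1/8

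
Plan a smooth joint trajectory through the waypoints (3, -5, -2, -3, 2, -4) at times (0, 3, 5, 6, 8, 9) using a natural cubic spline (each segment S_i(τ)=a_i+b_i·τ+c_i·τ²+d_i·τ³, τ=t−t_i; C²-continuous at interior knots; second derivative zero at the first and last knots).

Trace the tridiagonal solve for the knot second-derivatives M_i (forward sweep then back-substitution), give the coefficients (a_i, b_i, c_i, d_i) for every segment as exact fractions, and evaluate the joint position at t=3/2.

Δ: Δ0=-8/3, Δ1=3/2, Δ2=-1, Δ3=5/2, Δ4=-6
row 1: diag=10, rhs=25; c'=1/5, d'=5/2
row 2: denom=6−2·1/5=28/5; d'=(-15−2·5/2)/(28/5)=-25/7
row 3: denom=6−1·5/28=163/28; d'=(21−1·-25/7)/(163/28)=688/163
row 4: denom=6−2·56/163=866/163; d'=(-51−2·688/163)/(866/163)=-9689/866
back: M4=-9689/866
back: M3=688/163−56/163·-9689/866=3492/433
back: M2=-25/7−5/28·3492/433=-2170/433
back: M1=5/2−1/5·-2170/433=3033/866
M: M0=0, M1=3033/866, M2=-2170/433, M3=3492/433, M4=-9689/866, M5=0
seg 0: a=3, c=M0/2=0, d=(M1−M0)/(6·3)=337/1732, b=Δ0−h0·(2M0+M1)/6=-22955/5196
seg 1: a=-5, c=M1/2=3033/1732, d=(M2−M1)/(6·2)=-7373/10392, b=Δ1−h1·(2M1+M2)/6=2171/2598
seg 2: a=-2, c=M2/2=-1085/433, d=(M3−M2)/(6·1)=2831/1299, b=Δ2−h2·(2M2+M3)/6=-875/1299
seg 3: a=-3, c=M3/2=1746/433, d=(M4−M3)/(6·2)=-16673/10392, b=Δ3−h3·(2M3+M4)/6=1108/1299
seg 4: a=2, c=M4/2=-9689/1732, d=(M5−M4)/(6·1)=9689/5196, b=Δ4−h4·(2M4+M5)/6=-5899/2598
t_q=3/2 → seg 0, τ=3/2; S=3+-22955/5196·τ+0·τ²+337/1732·τ³=-41153/13856

  seg 0: a=3 b=-22955/5196 c=0 d=337/1732
  seg 1: a=-5 b=2171/2598 c=3033/1732 d=-7373/10392
  seg 2: a=-2 b=-875/1299 c=-1085/433 d=2831/1299
  seg 3: a=-3 b=1108/1299 c=1746/433 d=-16673/10392
  seg 4: a=2 b=-5899/2598 c=-9689/1732 d=9689/5196
S(3/2) = -41153/13856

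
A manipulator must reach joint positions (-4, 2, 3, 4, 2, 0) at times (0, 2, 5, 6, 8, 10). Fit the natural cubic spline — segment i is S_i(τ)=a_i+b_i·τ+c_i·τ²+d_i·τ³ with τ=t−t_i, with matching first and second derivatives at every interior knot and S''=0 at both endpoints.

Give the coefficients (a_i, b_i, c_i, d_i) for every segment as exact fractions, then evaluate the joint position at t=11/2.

Δ: Δ0=3, Δ1=1/3, Δ2=1, Δ3=-1, Δ4=-1
row 1: diag=10, rhs=-16; c'=3/10, d'=-8/5
row 2: denom=8−3·3/10=71/10; d'=(4−3·-8/5)/(71/10)=88/71
row 3: denom=6−1·10/71=416/71; d'=(-12−1·88/71)/(416/71)=-235/104
row 4: denom=8−2·71/208=761/104; d'=(0−2·-235/104)/(761/104)=470/761
back: M4=470/761
back: M3=-235/104−71/208·470/761=-1880/761
back: M2=88/71−10/71·-1880/761=1208/761
back: M1=-8/5−3/10·1208/761=-1580/761
M: M0=0, M1=-1580/761, M2=1208/761, M3=-1880/761, M4=470/761, M5=0
seg 0: a=-4, c=M0/2=0, d=(M1−M0)/(6·2)=-395/2283, b=Δ0−h0·(2M0+M1)/6=8429/2283
seg 1: a=2, c=M1/2=-790/761, d=(M2−M1)/(6·3)=1394/6849, b=Δ1−h1·(2M1+M2)/6=3689/2283
seg 2: a=3, c=M2/2=604/761, d=(M3−M2)/(6·1)=-1544/2283, b=Δ2−h2·(2M2+M3)/6=2015/2283
seg 3: a=4, c=M3/2=-940/761, d=(M4−M3)/(6·2)=1175/4566, b=Δ3−h3·(2M3+M4)/6=1007/2283
seg 4: a=2, c=M4/2=235/761, d=(M5−M4)/(6·2)=-235/4566, b=Δ4−h4·(2M4+M5)/6=-3223/2283
t_q=11/2 → seg 2, τ=1/2; S=3+2015/2283·τ+604/761·τ²+-1544/2283·τ³=5411/1522

  seg 0: a=-4 b=8429/2283 c=0 d=-395/2283
  seg 1: a=2 b=3689/2283 c=-790/761 d=1394/6849
  seg 2: a=3 b=2015/2283 c=604/761 d=-1544/2283
  seg 3: a=4 b=1007/2283 c=-940/761 d=1175/4566
  seg 4: a=2 b=-3223/2283 c=235/761 d=-235/4566
S(11/2) = 5411/1522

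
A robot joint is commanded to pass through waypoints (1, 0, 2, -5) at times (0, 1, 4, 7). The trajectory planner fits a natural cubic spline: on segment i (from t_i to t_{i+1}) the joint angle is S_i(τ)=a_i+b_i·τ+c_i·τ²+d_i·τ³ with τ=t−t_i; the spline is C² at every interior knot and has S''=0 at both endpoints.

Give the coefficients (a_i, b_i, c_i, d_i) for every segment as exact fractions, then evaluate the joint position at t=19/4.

Δ: Δ0=-1, Δ1=2/3, Δ2=-7/3
row 1: diag=8, rhs=10; c'=3/8, d'=5/4
row 2: denom=12−3·3/8=87/8; d'=(-18−3·5/4)/(87/8)=-2
back: M2=-2
back: M1=5/4−3/8·-2=2
M: M0=0, M1=2, M2=-2, M3=0
seg 0: a=1, c=M0/2=0, d=(M1−M0)/(6·1)=1/3, b=Δ0−h0·(2M0+M1)/6=-4/3
seg 1: a=0, c=M1/2=1, d=(M2−M1)/(6·3)=-2/9, b=Δ1−h1·(2M1+M2)/6=-1/3
seg 2: a=2, c=M2/2=-1, d=(M3−M2)/(6·3)=1/9, b=Δ2−h2·(2M2+M3)/6=-1/3
t_q=19/4 → seg 2, τ=3/4; S=2+-1/3·τ+-1·τ²+1/9·τ³=79/64

  seg 0: a=1 b=-4/3 c=0 d=1/3
  seg 1: a=0 b=-1/3 c=1 d=-2/9
  seg 2: a=2 b=-1/3 c=-1 d=1/9
S(19/4) = 79/64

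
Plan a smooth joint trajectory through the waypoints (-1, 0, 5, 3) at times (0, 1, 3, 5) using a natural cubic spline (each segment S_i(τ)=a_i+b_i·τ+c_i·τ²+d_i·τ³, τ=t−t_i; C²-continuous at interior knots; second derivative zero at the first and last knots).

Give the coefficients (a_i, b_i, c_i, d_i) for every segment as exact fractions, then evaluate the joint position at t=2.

  seg 0: a=-1 b=25/44 c=0 d=19/44
  seg 1: a=0 b=41/22 c=57/44 d=-43/88
  seg 2: a=5 b=13/11 c=-18/11 d=3/11
S(2) = 235/88

Δ: Δ0=1, Δ1=5/2, Δ2=-1
row 1: diag=6, rhs=9; c'=1/3, d'=3/2
row 2: denom=8−2·1/3=22/3; d'=(-21−2·3/2)/(22/3)=-36/11
back: M2=-36/11
back: M1=3/2−1/3·-36/11=57/22
M: M0=0, M1=57/22, M2=-36/11, M3=0
seg 0: a=-1, c=M0/2=0, d=(M1−M0)/(6·1)=19/44, b=Δ0−h0·(2M0+M1)/6=25/44
seg 1: a=0, c=M1/2=57/44, d=(M2−M1)/(6·2)=-43/88, b=Δ1−h1·(2M1+M2)/6=41/22
seg 2: a=5, c=M2/2=-18/11, d=(M3−M2)/(6·2)=3/11, b=Δ2−h2·(2M2+M3)/6=13/11
t_q=2 → seg 1, τ=1; S=0+41/22·τ+57/44·τ²+-43/88·τ³=235/88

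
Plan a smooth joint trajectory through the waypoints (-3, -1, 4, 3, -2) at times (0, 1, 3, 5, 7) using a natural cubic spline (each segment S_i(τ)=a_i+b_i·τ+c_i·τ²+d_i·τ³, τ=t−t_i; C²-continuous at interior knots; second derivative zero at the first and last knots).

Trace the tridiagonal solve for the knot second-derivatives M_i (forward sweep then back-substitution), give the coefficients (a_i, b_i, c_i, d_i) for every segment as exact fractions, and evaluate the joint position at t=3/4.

  seg 0: a=-3 b=293/164 c=0 d=35/164
  seg 1: a=-1 b=199/82 c=105/164 d=-99/328
  seg 2: a=4 b=56/41 c=-48/41 d=39/328
  seg 3: a=3 b=-155/82 c=-75/164 d=25/328
S(3/4) = -16479/10496

Δ: Δ0=2, Δ1=5/2, Δ2=-1/2, Δ3=-5/2
row 1: diag=6, rhs=3; c'=1/3, d'=1/2
row 2: denom=8−2·1/3=22/3; d'=(-18−2·1/2)/(22/3)=-57/22
row 3: denom=8−2·3/11=82/11; d'=(-12−2·-57/22)/(82/11)=-75/82
back: M3=-75/82
back: M2=-57/22−3/11·-75/82=-96/41
back: M1=1/2−1/3·-96/41=105/82
M: M0=0, M1=105/82, M2=-96/41, M3=-75/82, M4=0
seg 0: a=-3, c=M0/2=0, d=(M1−M0)/(6·1)=35/164, b=Δ0−h0·(2M0+M1)/6=293/164
seg 1: a=-1, c=M1/2=105/164, d=(M2−M1)/(6·2)=-99/328, b=Δ1−h1·(2M1+M2)/6=199/82
seg 2: a=4, c=M2/2=-48/41, d=(M3−M2)/(6·2)=39/328, b=Δ2−h2·(2M2+M3)/6=56/41
seg 3: a=3, c=M3/2=-75/164, d=(M4−M3)/(6·2)=25/328, b=Δ3−h3·(2M3+M4)/6=-155/82
t_q=3/4 → seg 0, τ=3/4; S=-3+293/164·τ+0·τ²+35/164·τ³=-16479/10496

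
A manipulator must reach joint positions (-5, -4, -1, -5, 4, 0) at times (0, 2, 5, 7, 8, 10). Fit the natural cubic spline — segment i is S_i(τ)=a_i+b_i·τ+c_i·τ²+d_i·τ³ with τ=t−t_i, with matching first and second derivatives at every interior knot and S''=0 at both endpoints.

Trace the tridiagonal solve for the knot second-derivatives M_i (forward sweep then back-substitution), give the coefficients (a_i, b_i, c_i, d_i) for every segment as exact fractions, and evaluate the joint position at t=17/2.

  seg 0: a=-5 b=-163/1178 c=0 d=94/589
  seg 1: a=-4 b=2093/1178 c=564/589 d=-1433/3534
  seg 2: a=-1 b=-2018/589 c=-3171/1178 d=4011/2356
  seg 3: a=-5 b=3673/589 c=4431/589 d=-2803/589
  seg 4: a=4 b=4126/589 c=-3978/589 d=663/589
S(17/2) = 28059/4712

Δ: Δ0=1/2, Δ1=1, Δ2=-2, Δ3=9, Δ4=-2
row 1: diag=10, rhs=3; c'=3/10, d'=3/10
row 2: denom=10−3·3/10=91/10; d'=(-18−3·3/10)/(91/10)=-27/13
row 3: denom=6−2·20/91=506/91; d'=(66−2·-27/13)/(506/91)=3192/253
row 4: denom=6−1·91/506=2945/506; d'=(-66−1·3192/253)/(2945/506)=-7956/589
back: M4=-7956/589
back: M3=3192/253−91/506·-7956/589=8862/589
back: M2=-27/13−20/91·8862/589=-3171/589
back: M1=3/10−3/10·-3171/589=1128/589
M: M0=0, M1=1128/589, M2=-3171/589, M3=8862/589, M4=-7956/589, M5=0
seg 0: a=-5, c=M0/2=0, d=(M1−M0)/(6·2)=94/589, b=Δ0−h0·(2M0+M1)/6=-163/1178
seg 1: a=-4, c=M1/2=564/589, d=(M2−M1)/(6·3)=-1433/3534, b=Δ1−h1·(2M1+M2)/6=2093/1178
seg 2: a=-1, c=M2/2=-3171/1178, d=(M3−M2)/(6·2)=4011/2356, b=Δ2−h2·(2M2+M3)/6=-2018/589
seg 3: a=-5, c=M3/2=4431/589, d=(M4−M3)/(6·1)=-2803/589, b=Δ3−h3·(2M3+M4)/6=3673/589
seg 4: a=4, c=M4/2=-3978/589, d=(M5−M4)/(6·2)=663/589, b=Δ4−h4·(2M4+M5)/6=4126/589
t_q=17/2 → seg 4, τ=1/2; S=4+4126/589·τ+-3978/589·τ²+663/589·τ³=28059/4712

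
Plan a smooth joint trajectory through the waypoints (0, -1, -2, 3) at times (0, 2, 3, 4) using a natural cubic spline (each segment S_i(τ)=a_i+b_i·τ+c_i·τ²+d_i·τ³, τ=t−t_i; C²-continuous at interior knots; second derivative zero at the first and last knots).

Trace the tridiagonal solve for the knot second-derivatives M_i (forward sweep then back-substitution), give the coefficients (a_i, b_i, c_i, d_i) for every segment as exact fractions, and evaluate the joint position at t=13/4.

Δ: Δ0=-1/2, Δ1=-1, Δ2=5
row 1: diag=6, rhs=-3; c'=1/6, d'=-1/2
row 2: denom=4−1·1/6=23/6; d'=(36−1·-1/2)/(23/6)=219/23
back: M2=219/23
back: M1=-1/2−1/6·219/23=-48/23
M: M0=0, M1=-48/23, M2=219/23, M3=0
seg 0: a=0, c=M0/2=0, d=(M1−M0)/(6·2)=-4/23, b=Δ0−h0·(2M0+M1)/6=9/46
seg 1: a=-1, c=M1/2=-24/23, d=(M2−M1)/(6·1)=89/46, b=Δ1−h1·(2M1+M2)/6=-87/46
seg 2: a=-2, c=M2/2=219/46, d=(M3−M2)/(6·1)=-73/46, b=Δ2−h2·(2M2+M3)/6=42/23
t_q=13/4 → seg 2, τ=1/4; S=-2+42/23·τ+219/46·τ²+-73/46·τ³=-3741/2944

  seg 0: a=0 b=9/46 c=0 d=-4/23
  seg 1: a=-1 b=-87/46 c=-24/23 d=89/46
  seg 2: a=-2 b=42/23 c=219/46 d=-73/46
S(13/4) = -3741/2944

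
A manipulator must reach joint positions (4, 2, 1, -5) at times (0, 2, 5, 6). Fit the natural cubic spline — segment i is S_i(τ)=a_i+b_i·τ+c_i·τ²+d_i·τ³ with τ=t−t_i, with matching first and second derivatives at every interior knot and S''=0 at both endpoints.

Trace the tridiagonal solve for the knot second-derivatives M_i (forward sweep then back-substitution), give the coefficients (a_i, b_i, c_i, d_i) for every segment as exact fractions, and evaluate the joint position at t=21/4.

Δ: Δ0=-1, Δ1=-1/3, Δ2=-6
row 1: diag=10, rhs=4; c'=3/10, d'=2/5
row 2: denom=8−3·3/10=71/10; d'=(-34−3·2/5)/(71/10)=-352/71
back: M2=-352/71
back: M1=2/5−3/10·-352/71=134/71
M: M0=0, M1=134/71, M2=-352/71, M3=0
seg 0: a=4, c=M0/2=0, d=(M1−M0)/(6·2)=67/426, b=Δ0−h0·(2M0+M1)/6=-347/213
seg 1: a=2, c=M1/2=67/71, d=(M2−M1)/(6·3)=-27/71, b=Δ1−h1·(2M1+M2)/6=55/213
seg 2: a=1, c=M2/2=-176/71, d=(M3−M2)/(6·1)=176/213, b=Δ2−h2·(2M2+M3)/6=-926/213
t_q=21/4 → seg 2, τ=1/4; S=1+-926/213·τ+-176/71·τ²+176/213·τ³=-65/284

  seg 0: a=4 b=-347/213 c=0 d=67/426
  seg 1: a=2 b=55/213 c=67/71 d=-27/71
  seg 2: a=1 b=-926/213 c=-176/71 d=176/213
S(21/4) = -65/284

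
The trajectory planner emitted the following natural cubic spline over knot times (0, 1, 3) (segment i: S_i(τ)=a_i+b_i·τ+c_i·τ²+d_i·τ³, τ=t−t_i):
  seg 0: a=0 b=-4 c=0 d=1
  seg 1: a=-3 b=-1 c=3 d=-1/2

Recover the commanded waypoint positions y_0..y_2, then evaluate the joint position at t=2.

y_0 = S_0(0) = a_0 = 0
y_1 = S_1(0) = a_1 = -3
y_2 = S_1(2) = 3
t_q=2 is in segment 1 (τ=1); S_1(τ)=-3/2

y_0=0 y_1=-3 y_2=3
S(2) = -3/2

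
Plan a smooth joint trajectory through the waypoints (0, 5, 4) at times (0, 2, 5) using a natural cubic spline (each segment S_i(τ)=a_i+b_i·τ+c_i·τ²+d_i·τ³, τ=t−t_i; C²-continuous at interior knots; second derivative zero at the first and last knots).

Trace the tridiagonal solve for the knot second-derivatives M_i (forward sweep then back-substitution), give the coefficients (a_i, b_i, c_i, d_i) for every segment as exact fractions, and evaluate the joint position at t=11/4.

  seg 0: a=0 b=46/15 c=0 d=-17/120
  seg 1: a=5 b=41/30 c=-17/20 d=17/180
S(11/4) = 7151/1280

Δ: Δ0=5/2, Δ1=-1/3
row 1: diag=10, rhs=-17; c'=3/10, d'=-17/10
back: M1=-17/10
M: M0=0, M1=-17/10, M2=0
seg 0: a=0, c=M0/2=0, d=(M1−M0)/(6·2)=-17/120, b=Δ0−h0·(2M0+M1)/6=46/15
seg 1: a=5, c=M1/2=-17/20, d=(M2−M1)/(6·3)=17/180, b=Δ1−h1·(2M1+M2)/6=41/30
t_q=11/4 → seg 1, τ=3/4; S=5+41/30·τ+-17/20·τ²+17/180·τ³=7151/1280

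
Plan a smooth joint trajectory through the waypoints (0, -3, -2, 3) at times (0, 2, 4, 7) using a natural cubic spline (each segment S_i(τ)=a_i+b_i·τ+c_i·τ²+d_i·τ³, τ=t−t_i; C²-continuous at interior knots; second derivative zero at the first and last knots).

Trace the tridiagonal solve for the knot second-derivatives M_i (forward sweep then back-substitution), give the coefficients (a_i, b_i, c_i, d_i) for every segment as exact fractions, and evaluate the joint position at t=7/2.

Δ: Δ0=-3/2, Δ1=1/2, Δ2=5/3
row 1: diag=8, rhs=12; c'=1/4, d'=3/2
row 2: denom=10−2·1/4=19/2; d'=(7−2·3/2)/(19/2)=8/19
back: M2=8/19
back: M1=3/2−1/4·8/19=53/38
M: M0=0, M1=53/38, M2=8/19, M3=0
seg 0: a=0, c=M0/2=0, d=(M1−M0)/(6·2)=53/456, b=Δ0−h0·(2M0+M1)/6=-112/57
seg 1: a=-3, c=M1/2=53/76, d=(M2−M1)/(6·2)=-37/456, b=Δ1−h1·(2M1+M2)/6=-65/114
seg 2: a=-2, c=M2/2=4/19, d=(M3−M2)/(6·3)=-4/171, b=Δ2−h2·(2M2+M3)/6=71/57
t_q=7/2 → seg 1, τ=3/2; S=-3+-65/114·τ+53/76·τ²+-37/456·τ³=-3113/1216

  seg 0: a=0 b=-112/57 c=0 d=53/456
  seg 1: a=-3 b=-65/114 c=53/76 d=-37/456
  seg 2: a=-2 b=71/57 c=4/19 d=-4/171
S(7/2) = -3113/1216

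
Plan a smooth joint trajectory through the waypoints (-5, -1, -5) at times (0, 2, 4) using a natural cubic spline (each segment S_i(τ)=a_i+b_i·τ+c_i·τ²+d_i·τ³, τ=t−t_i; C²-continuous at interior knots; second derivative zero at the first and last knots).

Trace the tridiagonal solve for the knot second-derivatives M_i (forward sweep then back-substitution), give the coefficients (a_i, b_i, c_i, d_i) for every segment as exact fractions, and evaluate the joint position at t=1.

Δ: Δ0=2, Δ1=-2
row 1: diag=8, rhs=-24; c'=1/4, d'=-3
back: M1=-3
M: M0=0, M1=-3, M2=0
seg 0: a=-5, c=M0/2=0, d=(M1−M0)/(6·2)=-1/4, b=Δ0−h0·(2M0+M1)/6=3
seg 1: a=-1, c=M1/2=-3/2, d=(M2−M1)/(6·2)=1/4, b=Δ1−h1·(2M1+M2)/6=0
t_q=1 → seg 0, τ=1; S=-5+3·τ+0·τ²+-1/4·τ³=-9/4

  seg 0: a=-5 b=3 c=0 d=-1/4
  seg 1: a=-1 b=0 c=-3/2 d=1/4
S(1) = -9/4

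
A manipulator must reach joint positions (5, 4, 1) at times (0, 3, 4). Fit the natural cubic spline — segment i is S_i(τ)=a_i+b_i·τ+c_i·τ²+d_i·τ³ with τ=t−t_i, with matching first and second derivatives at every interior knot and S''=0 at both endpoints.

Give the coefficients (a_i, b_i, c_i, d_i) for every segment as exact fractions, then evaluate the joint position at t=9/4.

  seg 0: a=5 b=2/3 c=0 d=-1/9
  seg 1: a=4 b=-7/3 c=-1 d=1/3
S(9/4) = 335/64

Δ: Δ0=-1/3, Δ1=-3
row 1: diag=8, rhs=-16; c'=1/8, d'=-2
back: M1=-2
M: M0=0, M1=-2, M2=0
seg 0: a=5, c=M0/2=0, d=(M1−M0)/(6·3)=-1/9, b=Δ0−h0·(2M0+M1)/6=2/3
seg 1: a=4, c=M1/2=-1, d=(M2−M1)/(6·1)=1/3, b=Δ1−h1·(2M1+M2)/6=-7/3
t_q=9/4 → seg 0, τ=9/4; S=5+2/3·τ+0·τ²+-1/9·τ³=335/64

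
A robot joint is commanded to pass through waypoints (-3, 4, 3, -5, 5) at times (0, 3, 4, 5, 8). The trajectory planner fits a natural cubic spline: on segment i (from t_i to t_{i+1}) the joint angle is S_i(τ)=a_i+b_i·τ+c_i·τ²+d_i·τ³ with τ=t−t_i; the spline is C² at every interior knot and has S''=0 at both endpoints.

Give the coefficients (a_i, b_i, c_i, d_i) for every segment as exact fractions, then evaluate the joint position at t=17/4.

Δ: Δ0=7/3, Δ1=-1, Δ2=-8, Δ3=10/3
row 1: diag=8, rhs=-20; c'=1/8, d'=-5/2
row 2: denom=4−1·1/8=31/8; d'=(-42−1·-5/2)/(31/8)=-316/31
row 3: denom=8−1·8/31=240/31; d'=(68−1·-316/31)/(240/31)=101/10
back: M3=101/10
back: M2=-316/31−8/31·101/10=-64/5
back: M1=-5/2−1/8·-64/5=-9/10
M: M0=0, M1=-9/10, M2=-64/5, M3=101/10, M4=0
seg 0: a=-3, c=M0/2=0, d=(M1−M0)/(6·3)=-1/20, b=Δ0−h0·(2M0+M1)/6=167/60
seg 1: a=4, c=M1/2=-9/20, d=(M2−M1)/(6·1)=-119/60, b=Δ1−h1·(2M1+M2)/6=43/30
seg 2: a=3, c=M2/2=-32/5, d=(M3−M2)/(6·1)=229/60, b=Δ2−h2·(2M2+M3)/6=-65/12
seg 3: a=-5, c=M3/2=101/20, d=(M4−M3)/(6·3)=-101/180, b=Δ3−h3·(2M3+M4)/6=-203/30
t_q=17/4 → seg 2, τ=1/4; S=3+-65/12·τ+-32/5·τ²+229/60·τ³=1671/1280

  seg 0: a=-3 b=167/60 c=0 d=-1/20
  seg 1: a=4 b=43/30 c=-9/20 d=-119/60
  seg 2: a=3 b=-65/12 c=-32/5 d=229/60
  seg 3: a=-5 b=-203/30 c=101/20 d=-101/180
S(17/4) = 1671/1280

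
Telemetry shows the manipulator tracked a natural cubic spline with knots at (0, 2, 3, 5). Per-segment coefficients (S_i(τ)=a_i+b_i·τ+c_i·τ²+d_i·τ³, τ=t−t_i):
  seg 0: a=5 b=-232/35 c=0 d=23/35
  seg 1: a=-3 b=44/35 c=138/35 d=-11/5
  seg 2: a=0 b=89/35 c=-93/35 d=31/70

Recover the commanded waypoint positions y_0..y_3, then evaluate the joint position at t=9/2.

y_0 = S_0(0) = a_0 = 5
y_1 = S_1(0) = a_1 = -3
y_2 = S_2(0) = a_2 = 0
y_3 = S_2(2) = -2
t_q=9/2 is in segment 2 (τ=3/2); S_2(τ)=-75/112

y_0=5 y_1=-3 y_2=0 y_3=-2
S(9/2) = -75/112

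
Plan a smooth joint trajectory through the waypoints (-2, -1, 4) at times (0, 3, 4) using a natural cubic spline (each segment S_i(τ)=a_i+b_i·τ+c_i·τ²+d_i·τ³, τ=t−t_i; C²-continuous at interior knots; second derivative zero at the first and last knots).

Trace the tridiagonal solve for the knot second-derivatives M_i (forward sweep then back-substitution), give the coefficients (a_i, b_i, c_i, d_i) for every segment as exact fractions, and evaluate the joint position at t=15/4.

  seg 0: a=-2 b=-17/12 c=0 d=7/36
  seg 1: a=-1 b=23/6 c=7/4 d=-7/12
S(15/4) = 669/256

Δ: Δ0=1/3, Δ1=5
row 1: diag=8, rhs=28; c'=1/8, d'=7/2
back: M1=7/2
M: M0=0, M1=7/2, M2=0
seg 0: a=-2, c=M0/2=0, d=(M1−M0)/(6·3)=7/36, b=Δ0−h0·(2M0+M1)/6=-17/12
seg 1: a=-1, c=M1/2=7/4, d=(M2−M1)/(6·1)=-7/12, b=Δ1−h1·(2M1+M2)/6=23/6
t_q=15/4 → seg 1, τ=3/4; S=-1+23/6·τ+7/4·τ²+-7/12·τ³=669/256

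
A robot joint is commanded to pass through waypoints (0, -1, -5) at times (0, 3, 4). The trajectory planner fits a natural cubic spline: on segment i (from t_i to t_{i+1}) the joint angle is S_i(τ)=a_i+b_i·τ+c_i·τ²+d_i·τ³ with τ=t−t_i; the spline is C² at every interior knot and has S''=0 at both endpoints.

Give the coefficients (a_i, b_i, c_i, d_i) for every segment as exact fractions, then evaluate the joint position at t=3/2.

Δ: Δ0=-1/3, Δ1=-4
row 1: diag=8, rhs=-22; c'=1/8, d'=-11/4
back: M1=-11/4
M: M0=0, M1=-11/4, M2=0
seg 0: a=0, c=M0/2=0, d=(M1−M0)/(6·3)=-11/72, b=Δ0−h0·(2M0+M1)/6=25/24
seg 1: a=-1, c=M1/2=-11/8, d=(M2−M1)/(6·1)=11/24, b=Δ1−h1·(2M1+M2)/6=-37/12
t_q=3/2 → seg 0, τ=3/2; S=0+25/24·τ+0·τ²+-11/72·τ³=67/64

  seg 0: a=0 b=25/24 c=0 d=-11/72
  seg 1: a=-1 b=-37/12 c=-11/8 d=11/24
S(3/2) = 67/64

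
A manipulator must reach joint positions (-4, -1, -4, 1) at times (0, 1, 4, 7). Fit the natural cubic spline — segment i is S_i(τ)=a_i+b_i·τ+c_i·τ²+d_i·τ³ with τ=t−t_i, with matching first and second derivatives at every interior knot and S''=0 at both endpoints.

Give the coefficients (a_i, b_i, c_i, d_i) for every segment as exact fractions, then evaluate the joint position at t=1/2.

Δ: Δ0=3, Δ1=-1, Δ2=5/3
row 1: diag=8, rhs=-24; c'=3/8, d'=-3
row 2: denom=12−3·3/8=87/8; d'=(16−3·-3)/(87/8)=200/87
back: M2=200/87
back: M1=-3−3/8·200/87=-112/29
M: M0=0, M1=-112/29, M2=200/87, M3=0
seg 0: a=-4, c=M0/2=0, d=(M1−M0)/(6·1)=-56/87, b=Δ0−h0·(2M0+M1)/6=317/87
seg 1: a=-1, c=M1/2=-56/29, d=(M2−M1)/(6·3)=268/783, b=Δ1−h1·(2M1+M2)/6=149/87
seg 2: a=-4, c=M2/2=100/87, d=(M3−M2)/(6·3)=-100/783, b=Δ2−h2·(2M2+M3)/6=-55/87
t_q=1/2 → seg 0, τ=1/2; S=-4+317/87·τ+0·τ²+-56/87·τ³=-131/58

  seg 0: a=-4 b=317/87 c=0 d=-56/87
  seg 1: a=-1 b=149/87 c=-56/29 d=268/783
  seg 2: a=-4 b=-55/87 c=100/87 d=-100/783
S(1/2) = -131/58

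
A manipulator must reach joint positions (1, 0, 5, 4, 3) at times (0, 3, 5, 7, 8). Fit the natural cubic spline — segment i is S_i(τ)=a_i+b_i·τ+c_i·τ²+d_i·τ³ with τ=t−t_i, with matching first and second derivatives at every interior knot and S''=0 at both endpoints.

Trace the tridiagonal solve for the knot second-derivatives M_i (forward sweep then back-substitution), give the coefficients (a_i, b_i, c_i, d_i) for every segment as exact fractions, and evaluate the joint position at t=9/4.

  seg 0: a=1 b=-461/312 c=0 d=119/936
  seg 1: a=0 b=305/156 c=119/104 d=-17/39
  seg 2: a=5 b=203/156 c=-153/104 d=89/312
  seg 3: a=4 b=-181/156 c=25/104 d=-25/312
S(9/4) = -5833/6656

Δ: Δ0=-1/3, Δ1=5/2, Δ2=-1/2, Δ3=-1
row 1: diag=10, rhs=17; c'=1/5, d'=17/10
row 2: denom=8−2·1/5=38/5; d'=(-18−2·17/10)/(38/5)=-107/38
row 3: denom=6−2·5/19=104/19; d'=(-3−2·-107/38)/(104/19)=25/52
back: M3=25/52
back: M2=-107/38−5/19·25/52=-153/52
back: M1=17/10−1/5·-153/52=119/52
M: M0=0, M1=119/52, M2=-153/52, M3=25/52, M4=0
seg 0: a=1, c=M0/2=0, d=(M1−M0)/(6·3)=119/936, b=Δ0−h0·(2M0+M1)/6=-461/312
seg 1: a=0, c=M1/2=119/104, d=(M2−M1)/(6·2)=-17/39, b=Δ1−h1·(2M1+M2)/6=305/156
seg 2: a=5, c=M2/2=-153/104, d=(M3−M2)/(6·2)=89/312, b=Δ2−h2·(2M2+M3)/6=203/156
seg 3: a=4, c=M3/2=25/104, d=(M4−M3)/(6·1)=-25/312, b=Δ3−h3·(2M3+M4)/6=-181/156
t_q=9/4 → seg 0, τ=9/4; S=1+-461/312·τ+0·τ²+119/936·τ³=-5833/6656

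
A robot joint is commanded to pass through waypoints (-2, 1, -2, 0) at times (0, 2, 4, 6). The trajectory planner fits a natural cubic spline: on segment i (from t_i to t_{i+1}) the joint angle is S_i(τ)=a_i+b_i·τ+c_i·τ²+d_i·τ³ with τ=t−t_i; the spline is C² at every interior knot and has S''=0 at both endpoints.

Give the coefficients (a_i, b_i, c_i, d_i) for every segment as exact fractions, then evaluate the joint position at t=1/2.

Δ: Δ0=3/2, Δ1=-3/2, Δ2=1
row 1: diag=8, rhs=-18; c'=1/4, d'=-9/4
row 2: denom=8−2·1/4=15/2; d'=(15−2·-9/4)/(15/2)=13/5
back: M2=13/5
back: M1=-9/4−1/4·13/5=-29/10
M: M0=0, M1=-29/10, M2=13/5, M3=0
seg 0: a=-2, c=M0/2=0, d=(M1−M0)/(6·2)=-29/120, b=Δ0−h0·(2M0+M1)/6=37/15
seg 1: a=1, c=M1/2=-29/20, d=(M2−M1)/(6·2)=11/24, b=Δ1−h1·(2M1+M2)/6=-13/30
seg 2: a=-2, c=M2/2=13/10, d=(M3−M2)/(6·2)=-13/60, b=Δ2−h2·(2M2+M3)/6=-11/15
t_q=1/2 → seg 0, τ=1/2; S=-2+37/15·τ+0·τ²+-29/120·τ³=-51/64

  seg 0: a=-2 b=37/15 c=0 d=-29/120
  seg 1: a=1 b=-13/30 c=-29/20 d=11/24
  seg 2: a=-2 b=-11/15 c=13/10 d=-13/60
S(1/2) = -51/64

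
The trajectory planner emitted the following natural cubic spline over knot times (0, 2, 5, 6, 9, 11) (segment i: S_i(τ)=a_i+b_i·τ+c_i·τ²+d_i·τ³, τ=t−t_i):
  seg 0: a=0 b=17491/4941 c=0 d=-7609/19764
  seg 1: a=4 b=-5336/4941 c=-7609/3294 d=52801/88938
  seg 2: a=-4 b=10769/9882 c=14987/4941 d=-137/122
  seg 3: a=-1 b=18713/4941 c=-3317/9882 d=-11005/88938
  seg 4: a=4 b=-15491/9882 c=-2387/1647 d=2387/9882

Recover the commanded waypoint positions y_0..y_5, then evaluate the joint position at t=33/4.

y_0=0 y_1=4 y_2=-4 y_3=-1 y_4=4 y_5=-3
S(33/4) = 310087/70272

y_0 = S_0(0) = a_0 = 0
y_1 = S_1(0) = a_1 = 4
y_2 = S_2(0) = a_2 = -4
y_3 = S_3(0) = a_3 = -1
y_4 = S_4(0) = a_4 = 4
y_5 = S_4(2) = -3
t_q=33/4 is in segment 3 (τ=9/4); S_3(τ)=310087/70272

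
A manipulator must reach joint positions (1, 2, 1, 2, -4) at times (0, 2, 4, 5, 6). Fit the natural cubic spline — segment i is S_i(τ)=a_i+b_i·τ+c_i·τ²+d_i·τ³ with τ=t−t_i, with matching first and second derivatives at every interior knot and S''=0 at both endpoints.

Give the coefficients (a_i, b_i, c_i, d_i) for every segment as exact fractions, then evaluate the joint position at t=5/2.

Δ: Δ0=1/2, Δ1=-1/2, Δ2=1, Δ3=-6
row 1: diag=8, rhs=-6; c'=1/4, d'=-3/4
row 2: denom=6−2·1/4=11/2; d'=(9−2·-3/4)/(11/2)=21/11
row 3: denom=4−1·2/11=42/11; d'=(-42−1·21/11)/(42/11)=-23/2
back: M3=-23/2
back: M2=21/11−2/11·-23/2=4
back: M1=-3/4−1/4·4=-7/4
M: M0=0, M1=-7/4, M2=4, M3=-23/2, M4=0
seg 0: a=1, c=M0/2=0, d=(M1−M0)/(6·2)=-7/48, b=Δ0−h0·(2M0+M1)/6=13/12
seg 1: a=2, c=M1/2=-7/8, d=(M2−M1)/(6·2)=23/48, b=Δ1−h1·(2M1+M2)/6=-2/3
seg 2: a=1, c=M2/2=2, d=(M3−M2)/(6·1)=-31/12, b=Δ2−h2·(2M2+M3)/6=19/12
seg 3: a=2, c=M3/2=-23/4, d=(M4−M3)/(6·1)=23/12, b=Δ3−h3·(2M3+M4)/6=-13/6
t_q=5/2 → seg 1, τ=1/2; S=2+-2/3·τ+-7/8·τ²+23/48·τ³=193/128

  seg 0: a=1 b=13/12 c=0 d=-7/48
  seg 1: a=2 b=-2/3 c=-7/8 d=23/48
  seg 2: a=1 b=19/12 c=2 d=-31/12
  seg 3: a=2 b=-13/6 c=-23/4 d=23/12
S(5/2) = 193/128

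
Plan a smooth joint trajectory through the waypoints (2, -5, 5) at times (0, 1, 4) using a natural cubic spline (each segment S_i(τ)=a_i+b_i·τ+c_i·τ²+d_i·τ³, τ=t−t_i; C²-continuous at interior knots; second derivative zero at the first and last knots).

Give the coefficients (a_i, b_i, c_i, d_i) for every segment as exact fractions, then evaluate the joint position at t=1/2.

Δ: Δ0=-7, Δ1=10/3
row 1: diag=8, rhs=62; c'=3/8, d'=31/4
back: M1=31/4
M: M0=0, M1=31/4, M2=0
seg 0: a=2, c=M0/2=0, d=(M1−M0)/(6·1)=31/24, b=Δ0−h0·(2M0+M1)/6=-199/24
seg 1: a=-5, c=M1/2=31/8, d=(M2−M1)/(6·3)=-31/72, b=Δ1−h1·(2M1+M2)/6=-53/12
t_q=1/2 → seg 0, τ=1/2; S=2+-199/24·τ+0·τ²+31/24·τ³=-127/64

  seg 0: a=2 b=-199/24 c=0 d=31/24
  seg 1: a=-5 b=-53/12 c=31/8 d=-31/72
S(1/2) = -127/64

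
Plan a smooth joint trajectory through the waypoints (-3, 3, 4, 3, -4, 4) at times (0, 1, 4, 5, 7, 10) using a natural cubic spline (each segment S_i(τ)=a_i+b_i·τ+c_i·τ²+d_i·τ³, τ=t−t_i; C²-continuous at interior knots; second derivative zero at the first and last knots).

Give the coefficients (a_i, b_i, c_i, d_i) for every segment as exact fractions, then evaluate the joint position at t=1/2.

  seg 0: a=-3 b=679/100 c=0 d=-79/100
  seg 1: a=3 b=221/50 c=-237/100 d=907/2700
  seg 2: a=4 b=-73/100 c=49/75 d=-277/300
  seg 3: a=3 b=-329/150 c=-127/60 d=439/600
  seg 4: a=-4 b=-47/25 c=341/150 d=-341/1350
S(1/2) = 237/800

Δ: Δ0=6, Δ1=1/3, Δ2=-1, Δ3=-7/2, Δ4=8/3
row 1: diag=8, rhs=-34; c'=3/8, d'=-17/4
row 2: denom=8−3·3/8=55/8; d'=(-8−3·-17/4)/(55/8)=38/55
row 3: denom=6−1·8/55=322/55; d'=(-15−1·38/55)/(322/55)=-863/322
row 4: denom=10−2·55/161=1500/161; d'=(37−2·-863/322)/(1500/161)=341/75
back: M4=341/75
back: M3=-863/322−55/161·341/75=-127/30
back: M2=38/55−8/55·-127/30=98/75
back: M1=-17/4−3/8·98/75=-237/50
M: M0=0, M1=-237/50, M2=98/75, M3=-127/30, M4=341/75, M5=0
seg 0: a=-3, c=M0/2=0, d=(M1−M0)/(6·1)=-79/100, b=Δ0−h0·(2M0+M1)/6=679/100
seg 1: a=3, c=M1/2=-237/100, d=(M2−M1)/(6·3)=907/2700, b=Δ1−h1·(2M1+M2)/6=221/50
seg 2: a=4, c=M2/2=49/75, d=(M3−M2)/(6·1)=-277/300, b=Δ2−h2·(2M2+M3)/6=-73/100
seg 3: a=3, c=M3/2=-127/60, d=(M4−M3)/(6·2)=439/600, b=Δ3−h3·(2M3+M4)/6=-329/150
seg 4: a=-4, c=M4/2=341/150, d=(M5−M4)/(6·3)=-341/1350, b=Δ4−h4·(2M4+M5)/6=-47/25
t_q=1/2 → seg 0, τ=1/2; S=-3+679/100·τ+0·τ²+-79/100·τ³=237/800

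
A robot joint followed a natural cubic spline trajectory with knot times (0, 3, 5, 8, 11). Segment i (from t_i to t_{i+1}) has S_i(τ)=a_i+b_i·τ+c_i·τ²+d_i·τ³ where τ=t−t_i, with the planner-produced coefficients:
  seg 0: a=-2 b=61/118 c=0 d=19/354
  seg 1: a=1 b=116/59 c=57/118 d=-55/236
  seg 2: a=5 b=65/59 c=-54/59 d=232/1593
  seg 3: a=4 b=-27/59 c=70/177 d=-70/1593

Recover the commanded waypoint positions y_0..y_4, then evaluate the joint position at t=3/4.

y_0=-2 y_1=1 y_2=5 y_3=4 y_4=5
S(3/4) = -12005/7552

y_0 = S_0(0) = a_0 = -2
y_1 = S_1(0) = a_1 = 1
y_2 = S_2(0) = a_2 = 5
y_3 = S_3(0) = a_3 = 4
y_4 = S_3(3) = 5
t_q=3/4 is in segment 0 (τ=3/4); S_0(τ)=-12005/7552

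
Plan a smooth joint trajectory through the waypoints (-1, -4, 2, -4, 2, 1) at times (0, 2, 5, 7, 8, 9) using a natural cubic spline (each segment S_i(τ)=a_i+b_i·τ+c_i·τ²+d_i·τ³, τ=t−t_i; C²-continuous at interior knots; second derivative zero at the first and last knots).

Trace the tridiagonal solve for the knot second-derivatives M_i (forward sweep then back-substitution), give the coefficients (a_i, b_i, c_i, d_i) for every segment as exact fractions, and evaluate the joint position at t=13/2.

  seg 0: a=-1 b=-11207/3866 c=0 d=676/1933
  seg 1: a=-4 b=5017/3866 c=4056/1933 d=-7207/11598
  seg 2: a=2 b=-5587/1933 c=-13509/3866 d=13297/7732
  seg 3: a=-4 b=7286/1933 c=13191/1933 d=-8879/1933
  seg 4: a=2 b=7031/1933 c=-13446/1933 d=4482/1933
S(13/2) = -271769/61856

Δ: Δ0=-3/2, Δ1=2, Δ2=-3, Δ3=6, Δ4=-1
row 1: diag=10, rhs=21; c'=3/10, d'=21/10
row 2: denom=10−3·3/10=91/10; d'=(-30−3·21/10)/(91/10)=-363/91
row 3: denom=6−2·20/91=506/91; d'=(54−2·-363/91)/(506/91)=2820/253
row 4: denom=4−1·91/506=1933/506; d'=(-42−1·2820/253)/(1933/506)=-26892/1933
back: M4=-26892/1933
back: M3=2820/253−91/506·-26892/1933=26382/1933
back: M2=-363/91−20/91·26382/1933=-13509/1933
back: M1=21/10−3/10·-13509/1933=8112/1933
M: M0=0, M1=8112/1933, M2=-13509/1933, M3=26382/1933, M4=-26892/1933, M5=0
seg 0: a=-1, c=M0/2=0, d=(M1−M0)/(6·2)=676/1933, b=Δ0−h0·(2M0+M1)/6=-11207/3866
seg 1: a=-4, c=M1/2=4056/1933, d=(M2−M1)/(6·3)=-7207/11598, b=Δ1−h1·(2M1+M2)/6=5017/3866
seg 2: a=2, c=M2/2=-13509/3866, d=(M3−M2)/(6·2)=13297/7732, b=Δ2−h2·(2M2+M3)/6=-5587/1933
seg 3: a=-4, c=M3/2=13191/1933, d=(M4−M3)/(6·1)=-8879/1933, b=Δ3−h3·(2M3+M4)/6=7286/1933
seg 4: a=2, c=M4/2=-13446/1933, d=(M5−M4)/(6·1)=4482/1933, b=Δ4−h4·(2M4+M5)/6=7031/1933
t_q=13/2 → seg 2, τ=3/2; S=2+-5587/1933·τ+-13509/3866·τ²+13297/7732·τ³=-271769/61856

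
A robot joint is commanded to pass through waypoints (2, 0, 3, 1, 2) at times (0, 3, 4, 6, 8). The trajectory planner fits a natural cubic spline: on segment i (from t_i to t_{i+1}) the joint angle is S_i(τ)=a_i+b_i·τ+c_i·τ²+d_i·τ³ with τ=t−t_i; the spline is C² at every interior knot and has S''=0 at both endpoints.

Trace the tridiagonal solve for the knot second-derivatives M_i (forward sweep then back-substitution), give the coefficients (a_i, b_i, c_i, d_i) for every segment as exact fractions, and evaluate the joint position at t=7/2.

Δ: Δ0=-2/3, Δ1=3, Δ2=-1, Δ3=1/2
row 1: diag=8, rhs=22; c'=1/8, d'=11/4
row 2: denom=6−1·1/8=47/8; d'=(-24−1·11/4)/(47/8)=-214/47
row 3: denom=8−2·16/47=344/47; d'=(9−2·-214/47)/(344/47)=851/344
back: M3=851/344
back: M2=-214/47−16/47·851/344=-232/43
back: M1=11/4−1/8·-232/43=589/172
M: M0=0, M1=589/172, M2=-232/43, M3=851/344, M4=0
seg 0: a=2, c=M0/2=0, d=(M1−M0)/(6·3)=589/3096, b=Δ0−h0·(2M0+M1)/6=-2455/1032
seg 1: a=0, c=M1/2=589/344, d=(M2−M1)/(6·1)=-1517/1032, b=Δ1−h1·(2M1+M2)/6=1423/516
seg 2: a=3, c=M2/2=-116/43, d=(M3−M2)/(6·2)=2707/4128, b=Δ2−h2·(2M2+M3)/6=1829/1032
seg 3: a=1, c=M3/2=851/688, d=(M4−M3)/(6·2)=-851/4128, b=Δ3−h3·(2M3+M4)/6=-593/516
t_q=7/2 → seg 1, τ=1/2; S=0+1423/516·τ+589/344·τ²+-1517/1032·τ³=4467/2752

  seg 0: a=2 b=-2455/1032 c=0 d=589/3096
  seg 1: a=0 b=1423/516 c=589/344 d=-1517/1032
  seg 2: a=3 b=1829/1032 c=-116/43 d=2707/4128
  seg 3: a=1 b=-593/516 c=851/688 d=-851/4128
S(7/2) = 4467/2752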